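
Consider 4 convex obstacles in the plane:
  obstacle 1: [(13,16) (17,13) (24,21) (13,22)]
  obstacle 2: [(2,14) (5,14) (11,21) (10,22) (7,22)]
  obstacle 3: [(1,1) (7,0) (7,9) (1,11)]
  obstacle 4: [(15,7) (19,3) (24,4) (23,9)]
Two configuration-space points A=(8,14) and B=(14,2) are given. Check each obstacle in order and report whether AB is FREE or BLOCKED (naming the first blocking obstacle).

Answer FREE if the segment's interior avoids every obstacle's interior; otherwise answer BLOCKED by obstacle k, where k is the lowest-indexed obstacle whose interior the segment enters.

Obstacle 1 [(13,16) (17,13) (24,21) (13,22)]:
  edge (13,16)–(17,13): clear
  edge (17,13)–(24,21): clear
  edge (24,21)–(13,22): clear
  edge (13,22)–(13,16): clear
  midpoint (11,8) outside
  → clear
Obstacle 2 [(2,14) (5,14) (11,21) (10,22) (7,22)]:
  edge (2,14)–(5,14): clear
  edge (5,14)–(11,21): clear
  edge (11,21)–(10,22): clear
  edge (10,22)–(7,22): clear
  edge (7,22)–(2,14): clear
  midpoint (11,8) outside
  → clear
Obstacle 3 [(1,1) (7,0) (7,9) (1,11)]:
  edge (1,1)–(7,0): clear
  edge (7,0)–(7,9): clear
  edge (7,9)–(1,11): clear
  edge (1,11)–(1,1): clear
  midpoint (11,8) outside
  → clear
Obstacle 4 [(15,7) (19,3) (24,4) (23,9)]:
  edge (15,7)–(19,3): clear
  edge (19,3)–(24,4): clear
  edge (24,4)–(23,9): clear
  edge (23,9)–(15,7): clear
  midpoint (11,8) outside
  → clear

FREE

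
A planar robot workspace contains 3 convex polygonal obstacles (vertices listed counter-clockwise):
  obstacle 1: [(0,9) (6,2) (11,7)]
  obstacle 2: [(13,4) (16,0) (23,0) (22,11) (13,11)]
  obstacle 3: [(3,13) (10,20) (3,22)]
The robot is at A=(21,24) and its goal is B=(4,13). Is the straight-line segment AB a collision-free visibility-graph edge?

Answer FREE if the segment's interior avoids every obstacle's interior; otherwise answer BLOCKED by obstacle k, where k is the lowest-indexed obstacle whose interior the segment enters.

Obstacle 1 [(0,9) (6,2) (11,7)]:
  edge (0,9)–(6,2): clear
  edge (6,2)–(11,7): clear
  edge (11,7)–(0,9): clear
  midpoint (25/2,37/2) outside
  → clear
Obstacle 2 [(13,4) (16,0) (23,0) (22,11) (13,11)]:
  edge (13,4)–(16,0): clear
  edge (16,0)–(23,0): clear
  edge (23,0)–(22,11): clear
  edge (22,11)–(13,11): clear
  edge (13,11)–(13,4): clear
  midpoint (25/2,37/2) outside
  → clear
Obstacle 3 [(3,13) (10,20) (3,22)]:
  edge (3,13)–(10,20): clear
  edge (10,20)–(3,22): clear
  edge (3,22)–(3,13): clear
  midpoint (25/2,37/2) outside
  → clear

FREE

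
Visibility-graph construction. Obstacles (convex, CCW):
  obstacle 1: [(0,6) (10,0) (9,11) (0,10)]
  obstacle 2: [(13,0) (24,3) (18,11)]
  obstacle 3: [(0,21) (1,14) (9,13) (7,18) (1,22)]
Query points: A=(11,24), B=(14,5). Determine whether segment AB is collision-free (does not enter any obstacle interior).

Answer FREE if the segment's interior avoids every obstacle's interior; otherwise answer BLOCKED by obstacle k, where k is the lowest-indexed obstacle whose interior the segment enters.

Obstacle 1 [(0,6) (10,0) (9,11) (0,10)]:
  edge (0,6)–(10,0): clear
  edge (10,0)–(9,11): clear
  edge (9,11)–(0,10): clear
  edge (0,10)–(0,6): clear
  midpoint (25/2,29/2) outside
  → clear
Obstacle 2 [(13,0) (24,3) (18,11)]:
  edge (13,0)–(24,3): clear
  edge (24,3)–(18,11): clear
  edge (18,11)–(13,0): clear
  midpoint (25/2,29/2) outside
  → clear
Obstacle 3 [(0,21) (1,14) (9,13) (7,18) (1,22)]:
  edge (0,21)–(1,14): clear
  edge (1,14)–(9,13): clear
  edge (9,13)–(7,18): clear
  edge (7,18)–(1,22): clear
  edge (1,22)–(0,21): clear
  midpoint (25/2,29/2) outside
  → clear

FREE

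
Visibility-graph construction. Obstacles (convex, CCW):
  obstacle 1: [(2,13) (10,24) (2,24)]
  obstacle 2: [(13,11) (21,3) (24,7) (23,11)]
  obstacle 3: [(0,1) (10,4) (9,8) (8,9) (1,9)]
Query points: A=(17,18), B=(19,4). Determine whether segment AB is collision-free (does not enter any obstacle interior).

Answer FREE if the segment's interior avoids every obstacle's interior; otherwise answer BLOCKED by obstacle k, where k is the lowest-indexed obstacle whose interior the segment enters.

BLOCKED by obstacle 2

Obstacle 1 [(2,13) (10,24) (2,24)]:
  edge (2,13)–(10,24): clear
  edge (10,24)–(2,24): clear
  edge (2,24)–(2,13): clear
  midpoint (18,11) outside
  → clear
Obstacle 2 [(13,11) (21,3) (24,7) (23,11)]:
  edge (13,11)–(21,3): crosses AB
  edge (21,3)–(24,7): clear
  edge (24,7)–(23,11): clear
  edge (23,11)–(13,11): crosses AB
  → BLOCKED
Obstacle 3 [(0,1) (10,4) (9,8) (8,9) (1,9)]:
  edge (0,1)–(10,4): clear
  edge (10,4)–(9,8): clear
  edge (9,8)–(8,9): clear
  edge (8,9)–(1,9): clear
  edge (1,9)–(0,1): clear
  midpoint (18,11) outside
  → clear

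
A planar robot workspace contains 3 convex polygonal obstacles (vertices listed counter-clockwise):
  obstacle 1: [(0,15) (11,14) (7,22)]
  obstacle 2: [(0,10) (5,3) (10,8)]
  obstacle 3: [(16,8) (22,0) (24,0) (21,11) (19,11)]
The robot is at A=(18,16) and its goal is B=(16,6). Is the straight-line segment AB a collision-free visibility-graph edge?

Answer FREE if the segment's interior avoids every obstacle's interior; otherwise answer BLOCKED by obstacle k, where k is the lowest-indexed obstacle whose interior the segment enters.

Obstacle 1 [(0,15) (11,14) (7,22)]:
  edge (0,15)–(11,14): clear
  edge (11,14)–(7,22): clear
  edge (7,22)–(0,15): clear
  midpoint (17,11) outside
  → clear
Obstacle 2 [(0,10) (5,3) (10,8)]:
  edge (0,10)–(5,3): clear
  edge (5,3)–(10,8): clear
  edge (10,8)–(0,10): clear
  midpoint (17,11) outside
  → clear
Obstacle 3 [(16,8) (22,0) (24,0) (21,11) (19,11)]:
  edge (16,8)–(22,0): crosses AB
  edge (22,0)–(24,0): clear
  edge (24,0)–(21,11): clear
  edge (21,11)–(19,11): clear
  edge (19,11)–(16,8): crosses AB
  → BLOCKED

BLOCKED by obstacle 3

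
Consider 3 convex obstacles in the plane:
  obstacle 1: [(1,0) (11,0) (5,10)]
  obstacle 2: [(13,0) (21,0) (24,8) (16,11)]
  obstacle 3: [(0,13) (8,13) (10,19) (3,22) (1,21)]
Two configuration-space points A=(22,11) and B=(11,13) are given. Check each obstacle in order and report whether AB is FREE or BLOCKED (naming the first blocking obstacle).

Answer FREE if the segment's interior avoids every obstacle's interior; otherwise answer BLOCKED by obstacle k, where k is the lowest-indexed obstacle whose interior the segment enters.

FREE

Obstacle 1 [(1,0) (11,0) (5,10)]:
  edge (1,0)–(11,0): clear
  edge (11,0)–(5,10): clear
  edge (5,10)–(1,0): clear
  midpoint (33/2,12) outside
  → clear
Obstacle 2 [(13,0) (21,0) (24,8) (16,11)]:
  edge (13,0)–(21,0): clear
  edge (21,0)–(24,8): clear
  edge (24,8)–(16,11): clear
  edge (16,11)–(13,0): clear
  midpoint (33/2,12) outside
  → clear
Obstacle 3 [(0,13) (8,13) (10,19) (3,22) (1,21)]:
  edge (0,13)–(8,13): clear
  edge (8,13)–(10,19): clear
  edge (10,19)–(3,22): clear
  edge (3,22)–(1,21): clear
  edge (1,21)–(0,13): clear
  midpoint (33/2,12) outside
  → clear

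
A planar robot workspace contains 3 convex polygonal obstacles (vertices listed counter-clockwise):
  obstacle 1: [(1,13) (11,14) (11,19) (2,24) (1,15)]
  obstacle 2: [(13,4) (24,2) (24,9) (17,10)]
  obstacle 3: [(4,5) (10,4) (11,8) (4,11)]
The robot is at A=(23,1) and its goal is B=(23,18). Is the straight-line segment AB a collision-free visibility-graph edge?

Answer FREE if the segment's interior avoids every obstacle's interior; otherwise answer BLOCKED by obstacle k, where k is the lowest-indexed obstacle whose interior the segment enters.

Obstacle 1 [(1,13) (11,14) (11,19) (2,24) (1,15)]:
  edge (1,13)–(11,14): clear
  edge (11,14)–(11,19): clear
  edge (11,19)–(2,24): clear
  edge (2,24)–(1,15): clear
  edge (1,15)–(1,13): clear
  midpoint (23,19/2) outside
  → clear
Obstacle 2 [(13,4) (24,2) (24,9) (17,10)]:
  edge (13,4)–(24,2): crosses AB
  edge (24,2)–(24,9): clear
  edge (24,9)–(17,10): crosses AB
  edge (17,10)–(13,4): clear
  → BLOCKED
Obstacle 3 [(4,5) (10,4) (11,8) (4,11)]:
  edge (4,5)–(10,4): clear
  edge (10,4)–(11,8): clear
  edge (11,8)–(4,11): clear
  edge (4,11)–(4,5): clear
  midpoint (23,19/2) outside
  → clear

BLOCKED by obstacle 2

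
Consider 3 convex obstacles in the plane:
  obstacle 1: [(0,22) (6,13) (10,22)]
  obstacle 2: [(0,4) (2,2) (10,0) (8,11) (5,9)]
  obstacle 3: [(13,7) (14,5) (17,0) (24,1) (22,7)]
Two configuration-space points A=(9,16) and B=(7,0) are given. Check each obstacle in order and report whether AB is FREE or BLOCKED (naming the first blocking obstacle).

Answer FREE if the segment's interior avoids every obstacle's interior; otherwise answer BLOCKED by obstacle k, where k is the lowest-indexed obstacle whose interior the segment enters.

BLOCKED by obstacle 2

Obstacle 1 [(0,22) (6,13) (10,22)]:
  edge (0,22)–(6,13): clear
  edge (6,13)–(10,22): clear
  edge (10,22)–(0,22): clear
  midpoint (8,8) outside
  → clear
Obstacle 2 [(0,4) (2,2) (10,0) (8,11) (5,9)]:
  edge (0,4)–(2,2): clear
  edge (2,2)–(10,0): crosses AB
  edge (10,0)–(8,11): crosses AB
  edge (8,11)–(5,9): clear
  edge (5,9)–(0,4): clear
  → BLOCKED
Obstacle 3 [(13,7) (14,5) (17,0) (24,1) (22,7)]:
  edge (13,7)–(14,5): clear
  edge (14,5)–(17,0): clear
  edge (17,0)–(24,1): clear
  edge (24,1)–(22,7): clear
  edge (22,7)–(13,7): clear
  midpoint (8,8) outside
  → clear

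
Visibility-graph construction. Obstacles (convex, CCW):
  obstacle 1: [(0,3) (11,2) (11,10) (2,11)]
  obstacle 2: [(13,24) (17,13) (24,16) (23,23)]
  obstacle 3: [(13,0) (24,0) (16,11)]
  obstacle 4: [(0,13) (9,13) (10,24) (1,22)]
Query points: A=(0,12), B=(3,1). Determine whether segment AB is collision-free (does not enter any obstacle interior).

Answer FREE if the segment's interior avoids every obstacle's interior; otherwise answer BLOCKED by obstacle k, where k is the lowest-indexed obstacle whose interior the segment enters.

Obstacle 1 [(0,3) (11,2) (11,10) (2,11)]:
  edge (0,3)–(11,2): crosses AB
  edge (11,2)–(11,10): clear
  edge (11,10)–(2,11): clear
  edge (2,11)–(0,3): crosses AB
  → BLOCKED
Obstacle 2 [(13,24) (17,13) (24,16) (23,23)]:
  edge (13,24)–(17,13): clear
  edge (17,13)–(24,16): clear
  edge (24,16)–(23,23): clear
  edge (23,23)–(13,24): clear
  midpoint (3/2,13/2) outside
  → clear
Obstacle 3 [(13,0) (24,0) (16,11)]:
  edge (13,0)–(24,0): clear
  edge (24,0)–(16,11): clear
  edge (16,11)–(13,0): clear
  midpoint (3/2,13/2) outside
  → clear
Obstacle 4 [(0,13) (9,13) (10,24) (1,22)]:
  edge (0,13)–(9,13): clear
  edge (9,13)–(10,24): clear
  edge (10,24)–(1,22): clear
  edge (1,22)–(0,13): clear
  midpoint (3/2,13/2) outside
  → clear

BLOCKED by obstacle 1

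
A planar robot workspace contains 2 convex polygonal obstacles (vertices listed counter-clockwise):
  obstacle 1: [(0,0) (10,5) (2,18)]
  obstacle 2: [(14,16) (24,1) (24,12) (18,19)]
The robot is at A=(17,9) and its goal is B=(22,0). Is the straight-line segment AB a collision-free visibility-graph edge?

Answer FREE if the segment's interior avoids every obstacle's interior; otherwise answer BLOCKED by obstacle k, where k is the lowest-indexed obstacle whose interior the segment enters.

FREE

Obstacle 1 [(0,0) (10,5) (2,18)]:
  edge (0,0)–(10,5): clear
  edge (10,5)–(2,18): clear
  edge (2,18)–(0,0): clear
  midpoint (39/2,9/2) outside
  → clear
Obstacle 2 [(14,16) (24,1) (24,12) (18,19)]:
  edge (14,16)–(24,1): clear
  edge (24,1)–(24,12): clear
  edge (24,12)–(18,19): clear
  edge (18,19)–(14,16): clear
  midpoint (39/2,9/2) outside
  → clear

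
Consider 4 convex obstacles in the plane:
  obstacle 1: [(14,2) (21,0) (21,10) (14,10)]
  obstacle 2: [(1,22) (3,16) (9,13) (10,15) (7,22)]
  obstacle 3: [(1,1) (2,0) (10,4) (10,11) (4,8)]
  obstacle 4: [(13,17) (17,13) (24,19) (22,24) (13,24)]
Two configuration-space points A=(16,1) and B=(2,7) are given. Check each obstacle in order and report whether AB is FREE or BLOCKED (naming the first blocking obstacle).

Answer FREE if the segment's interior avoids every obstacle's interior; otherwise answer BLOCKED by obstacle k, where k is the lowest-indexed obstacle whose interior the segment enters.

Obstacle 1 [(14,2) (21,0) (21,10) (14,10)]:
  edge (14,2)–(21,0): clear
  edge (21,0)–(21,10): clear
  edge (21,10)–(14,10): clear
  edge (14,10)–(14,2): clear
  midpoint (9,4) outside
  → clear
Obstacle 2 [(1,22) (3,16) (9,13) (10,15) (7,22)]:
  edge (1,22)–(3,16): clear
  edge (3,16)–(9,13): clear
  edge (9,13)–(10,15): clear
  edge (10,15)–(7,22): clear
  edge (7,22)–(1,22): clear
  midpoint (9,4) outside
  → clear
Obstacle 3 [(1,1) (2,0) (10,4) (10,11) (4,8)]:
  edge (1,1)–(2,0): clear
  edge (2,0)–(10,4): crosses AB
  edge (10,4)–(10,11): clear
  edge (10,11)–(4,8): clear
  edge (4,8)–(1,1): crosses AB
  → BLOCKED
Obstacle 4 [(13,17) (17,13) (24,19) (22,24) (13,24)]:
  edge (13,17)–(17,13): clear
  edge (17,13)–(24,19): clear
  edge (24,19)–(22,24): clear
  edge (22,24)–(13,24): clear
  edge (13,24)–(13,17): clear
  midpoint (9,4) outside
  → clear

BLOCKED by obstacle 3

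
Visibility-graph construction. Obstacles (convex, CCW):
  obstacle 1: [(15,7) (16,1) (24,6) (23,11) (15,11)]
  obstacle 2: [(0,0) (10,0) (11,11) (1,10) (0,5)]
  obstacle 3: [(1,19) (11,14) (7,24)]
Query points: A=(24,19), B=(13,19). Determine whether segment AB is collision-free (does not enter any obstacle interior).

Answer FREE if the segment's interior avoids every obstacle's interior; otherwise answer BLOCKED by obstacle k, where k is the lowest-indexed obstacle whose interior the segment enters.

Obstacle 1 [(15,7) (16,1) (24,6) (23,11) (15,11)]:
  edge (15,7)–(16,1): clear
  edge (16,1)–(24,6): clear
  edge (24,6)–(23,11): clear
  edge (23,11)–(15,11): clear
  edge (15,11)–(15,7): clear
  midpoint (37/2,19) outside
  → clear
Obstacle 2 [(0,0) (10,0) (11,11) (1,10) (0,5)]:
  edge (0,0)–(10,0): clear
  edge (10,0)–(11,11): clear
  edge (11,11)–(1,10): clear
  edge (1,10)–(0,5): clear
  edge (0,5)–(0,0): clear
  midpoint (37/2,19) outside
  → clear
Obstacle 3 [(1,19) (11,14) (7,24)]:
  edge (1,19)–(11,14): clear
  edge (11,14)–(7,24): clear
  edge (7,24)–(1,19): clear
  midpoint (37/2,19) outside
  → clear

FREE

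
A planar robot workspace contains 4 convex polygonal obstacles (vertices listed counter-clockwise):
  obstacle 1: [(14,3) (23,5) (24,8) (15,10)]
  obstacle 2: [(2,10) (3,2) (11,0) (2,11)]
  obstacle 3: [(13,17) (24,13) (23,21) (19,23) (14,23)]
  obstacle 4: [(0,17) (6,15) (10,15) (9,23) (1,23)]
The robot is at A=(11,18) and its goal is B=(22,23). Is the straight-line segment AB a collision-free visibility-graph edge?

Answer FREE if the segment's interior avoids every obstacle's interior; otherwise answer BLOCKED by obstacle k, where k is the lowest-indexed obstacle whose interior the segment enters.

BLOCKED by obstacle 3

Obstacle 1 [(14,3) (23,5) (24,8) (15,10)]:
  edge (14,3)–(23,5): clear
  edge (23,5)–(24,8): clear
  edge (24,8)–(15,10): clear
  edge (15,10)–(14,3): clear
  midpoint (33/2,41/2) outside
  → clear
Obstacle 2 [(2,10) (3,2) (11,0) (2,11)]:
  edge (2,10)–(3,2): clear
  edge (3,2)–(11,0): clear
  edge (11,0)–(2,11): clear
  edge (2,11)–(2,10): clear
  midpoint (33/2,41/2) outside
  → clear
Obstacle 3 [(13,17) (24,13) (23,21) (19,23) (14,23)]:
  edge (13,17)–(24,13): clear
  edge (24,13)–(23,21): clear
  edge (23,21)–(19,23): crosses AB
  edge (19,23)–(14,23): clear
  edge (14,23)–(13,17): crosses AB
  → BLOCKED
Obstacle 4 [(0,17) (6,15) (10,15) (9,23) (1,23)]:
  edge (0,17)–(6,15): clear
  edge (6,15)–(10,15): clear
  edge (10,15)–(9,23): clear
  edge (9,23)–(1,23): clear
  edge (1,23)–(0,17): clear
  midpoint (33/2,41/2) outside
  → clear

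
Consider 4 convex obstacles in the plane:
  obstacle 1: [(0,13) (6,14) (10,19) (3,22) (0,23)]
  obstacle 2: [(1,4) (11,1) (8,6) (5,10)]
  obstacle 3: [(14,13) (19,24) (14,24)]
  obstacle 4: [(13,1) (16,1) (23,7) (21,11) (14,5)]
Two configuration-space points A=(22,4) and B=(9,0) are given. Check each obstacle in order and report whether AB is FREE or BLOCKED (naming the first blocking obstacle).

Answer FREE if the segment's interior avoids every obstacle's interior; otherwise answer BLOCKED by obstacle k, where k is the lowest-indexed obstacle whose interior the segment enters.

BLOCKED by obstacle 4

Obstacle 1 [(0,13) (6,14) (10,19) (3,22) (0,23)]:
  edge (0,13)–(6,14): clear
  edge (6,14)–(10,19): clear
  edge (10,19)–(3,22): clear
  edge (3,22)–(0,23): clear
  edge (0,23)–(0,13): clear
  midpoint (31/2,2) outside
  → clear
Obstacle 2 [(1,4) (11,1) (8,6) (5,10)]:
  edge (1,4)–(11,1): clear
  edge (11,1)–(8,6): clear
  edge (8,6)–(5,10): clear
  edge (5,10)–(1,4): clear
  midpoint (31/2,2) outside
  → clear
Obstacle 3 [(14,13) (19,24) (14,24)]:
  edge (14,13)–(19,24): clear
  edge (19,24)–(14,24): clear
  edge (14,24)–(14,13): clear
  midpoint (31/2,2) outside
  → clear
Obstacle 4 [(13,1) (16,1) (23,7) (21,11) (14,5)]:
  edge (13,1)–(16,1): clear
  edge (16,1)–(23,7): crosses AB
  edge (23,7)–(21,11): clear
  edge (21,11)–(14,5): clear
  edge (14,5)–(13,1): crosses AB
  → BLOCKED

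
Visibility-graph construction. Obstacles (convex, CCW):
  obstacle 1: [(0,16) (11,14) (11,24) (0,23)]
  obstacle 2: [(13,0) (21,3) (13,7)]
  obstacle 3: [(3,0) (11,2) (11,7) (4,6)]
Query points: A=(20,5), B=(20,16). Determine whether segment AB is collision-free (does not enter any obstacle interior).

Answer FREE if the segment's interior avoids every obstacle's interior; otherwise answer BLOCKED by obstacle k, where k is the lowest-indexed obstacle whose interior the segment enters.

FREE

Obstacle 1 [(0,16) (11,14) (11,24) (0,23)]:
  edge (0,16)–(11,14): clear
  edge (11,14)–(11,24): clear
  edge (11,24)–(0,23): clear
  edge (0,23)–(0,16): clear
  midpoint (20,21/2) outside
  → clear
Obstacle 2 [(13,0) (21,3) (13,7)]:
  edge (13,0)–(21,3): clear
  edge (21,3)–(13,7): clear
  edge (13,7)–(13,0): clear
  midpoint (20,21/2) outside
  → clear
Obstacle 3 [(3,0) (11,2) (11,7) (4,6)]:
  edge (3,0)–(11,2): clear
  edge (11,2)–(11,7): clear
  edge (11,7)–(4,6): clear
  edge (4,6)–(3,0): clear
  midpoint (20,21/2) outside
  → clear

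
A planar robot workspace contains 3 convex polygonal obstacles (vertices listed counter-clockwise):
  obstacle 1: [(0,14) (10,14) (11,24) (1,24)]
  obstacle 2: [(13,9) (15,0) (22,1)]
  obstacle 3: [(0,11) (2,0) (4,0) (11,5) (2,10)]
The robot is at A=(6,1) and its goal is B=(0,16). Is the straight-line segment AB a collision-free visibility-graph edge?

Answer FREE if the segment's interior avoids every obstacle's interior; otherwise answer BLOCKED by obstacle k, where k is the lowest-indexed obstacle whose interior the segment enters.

Obstacle 1 [(0,14) (10,14) (11,24) (1,24)]:
  edge (0,14)–(10,14): crosses AB
  edge (10,14)–(11,24): clear
  edge (11,24)–(1,24): clear
  edge (1,24)–(0,14): crosses AB
  → BLOCKED
Obstacle 2 [(13,9) (15,0) (22,1)]:
  edge (13,9)–(15,0): clear
  edge (15,0)–(22,1): clear
  edge (22,1)–(13,9): clear
  midpoint (3,17/2) outside
  → clear
Obstacle 3 [(0,11) (2,0) (4,0) (11,5) (2,10)]:
  edge (0,11)–(2,0): clear
  edge (2,0)–(4,0): clear
  edge (4,0)–(11,5): crosses AB
  edge (11,5)–(2,10): crosses AB
  edge (2,10)–(0,11): clear
  → BLOCKED

BLOCKED by obstacle 1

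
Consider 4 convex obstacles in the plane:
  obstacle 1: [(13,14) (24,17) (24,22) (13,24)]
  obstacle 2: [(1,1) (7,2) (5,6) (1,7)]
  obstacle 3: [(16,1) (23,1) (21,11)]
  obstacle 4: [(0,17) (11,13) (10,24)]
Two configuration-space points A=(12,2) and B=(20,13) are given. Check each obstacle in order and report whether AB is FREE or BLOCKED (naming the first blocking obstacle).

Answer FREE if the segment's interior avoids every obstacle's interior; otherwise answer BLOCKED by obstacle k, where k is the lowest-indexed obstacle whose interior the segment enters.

Obstacle 1 [(13,14) (24,17) (24,22) (13,24)]:
  edge (13,14)–(24,17): clear
  edge (24,17)–(24,22): clear
  edge (24,22)–(13,24): clear
  edge (13,24)–(13,14): clear
  midpoint (16,15/2) outside
  → clear
Obstacle 2 [(1,1) (7,2) (5,6) (1,7)]:
  edge (1,1)–(7,2): clear
  edge (7,2)–(5,6): clear
  edge (5,6)–(1,7): clear
  edge (1,7)–(1,1): clear
  midpoint (16,15/2) outside
  → clear
Obstacle 3 [(16,1) (23,1) (21,11)]:
  edge (16,1)–(23,1): clear
  edge (23,1)–(21,11): clear
  edge (21,11)–(16,1): clear
  midpoint (16,15/2) outside
  → clear
Obstacle 4 [(0,17) (11,13) (10,24)]:
  edge (0,17)–(11,13): clear
  edge (11,13)–(10,24): clear
  edge (10,24)–(0,17): clear
  midpoint (16,15/2) outside
  → clear

FREE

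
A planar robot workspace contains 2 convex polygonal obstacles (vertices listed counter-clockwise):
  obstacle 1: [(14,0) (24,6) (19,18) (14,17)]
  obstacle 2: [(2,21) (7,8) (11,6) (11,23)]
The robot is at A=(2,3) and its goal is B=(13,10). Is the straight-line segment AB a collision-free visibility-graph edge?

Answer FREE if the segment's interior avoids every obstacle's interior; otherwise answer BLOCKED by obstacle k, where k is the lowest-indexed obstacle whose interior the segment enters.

Obstacle 1 [(14,0) (24,6) (19,18) (14,17)]:
  edge (14,0)–(24,6): clear
  edge (24,6)–(19,18): clear
  edge (19,18)–(14,17): clear
  edge (14,17)–(14,0): clear
  midpoint (15/2,13/2) outside
  → clear
Obstacle 2 [(2,21) (7,8) (11,6) (11,23)]:
  edge (2,21)–(7,8): clear
  edge (7,8)–(11,6): crosses AB
  edge (11,6)–(11,23): crosses AB
  edge (11,23)–(2,21): clear
  → BLOCKED

BLOCKED by obstacle 2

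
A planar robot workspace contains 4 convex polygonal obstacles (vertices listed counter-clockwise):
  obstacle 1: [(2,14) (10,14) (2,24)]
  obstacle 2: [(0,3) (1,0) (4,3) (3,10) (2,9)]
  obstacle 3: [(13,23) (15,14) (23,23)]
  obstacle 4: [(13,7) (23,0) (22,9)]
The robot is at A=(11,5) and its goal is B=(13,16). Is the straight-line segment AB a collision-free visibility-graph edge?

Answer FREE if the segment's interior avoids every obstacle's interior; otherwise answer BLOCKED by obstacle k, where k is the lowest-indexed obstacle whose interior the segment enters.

Obstacle 1 [(2,14) (10,14) (2,24)]:
  edge (2,14)–(10,14): clear
  edge (10,14)–(2,24): clear
  edge (2,24)–(2,14): clear
  midpoint (12,21/2) outside
  → clear
Obstacle 2 [(0,3) (1,0) (4,3) (3,10) (2,9)]:
  edge (0,3)–(1,0): clear
  edge (1,0)–(4,3): clear
  edge (4,3)–(3,10): clear
  edge (3,10)–(2,9): clear
  edge (2,9)–(0,3): clear
  midpoint (12,21/2) outside
  → clear
Obstacle 3 [(13,23) (15,14) (23,23)]:
  edge (13,23)–(15,14): clear
  edge (15,14)–(23,23): clear
  edge (23,23)–(13,23): clear
  midpoint (12,21/2) outside
  → clear
Obstacle 4 [(13,7) (23,0) (22,9)]:
  edge (13,7)–(23,0): clear
  edge (23,0)–(22,9): clear
  edge (22,9)–(13,7): clear
  midpoint (12,21/2) outside
  → clear

FREE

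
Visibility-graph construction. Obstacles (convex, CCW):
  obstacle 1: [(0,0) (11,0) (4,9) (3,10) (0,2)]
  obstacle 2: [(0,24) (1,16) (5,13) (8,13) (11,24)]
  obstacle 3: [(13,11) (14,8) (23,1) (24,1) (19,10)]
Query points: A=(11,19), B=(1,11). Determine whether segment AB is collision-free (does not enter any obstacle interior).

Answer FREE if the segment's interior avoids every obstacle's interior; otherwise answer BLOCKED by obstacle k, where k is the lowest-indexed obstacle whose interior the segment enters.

BLOCKED by obstacle 2

Obstacle 1 [(0,0) (11,0) (4,9) (3,10) (0,2)]:
  edge (0,0)–(11,0): clear
  edge (11,0)–(4,9): clear
  edge (4,9)–(3,10): clear
  edge (3,10)–(0,2): clear
  edge (0,2)–(0,0): clear
  midpoint (6,15) outside
  → clear
Obstacle 2 [(0,24) (1,16) (5,13) (8,13) (11,24)]:
  edge (0,24)–(1,16): clear
  edge (1,16)–(5,13): crosses AB
  edge (5,13)–(8,13): clear
  edge (8,13)–(11,24): crosses AB
  edge (11,24)–(0,24): clear
  → BLOCKED
Obstacle 3 [(13,11) (14,8) (23,1) (24,1) (19,10)]:
  edge (13,11)–(14,8): clear
  edge (14,8)–(23,1): clear
  edge (23,1)–(24,1): clear
  edge (24,1)–(19,10): clear
  edge (19,10)–(13,11): clear
  midpoint (6,15) outside
  → clear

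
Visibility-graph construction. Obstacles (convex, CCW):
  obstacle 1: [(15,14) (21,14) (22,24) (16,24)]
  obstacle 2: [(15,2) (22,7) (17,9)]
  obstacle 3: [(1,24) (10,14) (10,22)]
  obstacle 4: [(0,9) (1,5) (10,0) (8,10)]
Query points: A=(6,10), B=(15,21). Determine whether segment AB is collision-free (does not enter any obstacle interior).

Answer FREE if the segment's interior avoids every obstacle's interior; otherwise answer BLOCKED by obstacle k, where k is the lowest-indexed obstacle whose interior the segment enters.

BLOCKED by obstacle 3

Obstacle 1 [(15,14) (21,14) (22,24) (16,24)]:
  edge (15,14)–(21,14): clear
  edge (21,14)–(22,24): clear
  edge (22,24)–(16,24): clear
  edge (16,24)–(15,14): clear
  midpoint (21/2,31/2) outside
  → clear
Obstacle 2 [(15,2) (22,7) (17,9)]:
  edge (15,2)–(22,7): clear
  edge (22,7)–(17,9): clear
  edge (17,9)–(15,2): clear
  midpoint (21/2,31/2) outside
  → clear
Obstacle 3 [(1,24) (10,14) (10,22)]:
  edge (1,24)–(10,14): crosses AB
  edge (10,14)–(10,22): crosses AB
  edge (10,22)–(1,24): clear
  → BLOCKED
Obstacle 4 [(0,9) (1,5) (10,0) (8,10)]:
  edge (0,9)–(1,5): clear
  edge (1,5)–(10,0): clear
  edge (10,0)–(8,10): clear
  edge (8,10)–(0,9): clear
  midpoint (21/2,31/2) outside
  → clear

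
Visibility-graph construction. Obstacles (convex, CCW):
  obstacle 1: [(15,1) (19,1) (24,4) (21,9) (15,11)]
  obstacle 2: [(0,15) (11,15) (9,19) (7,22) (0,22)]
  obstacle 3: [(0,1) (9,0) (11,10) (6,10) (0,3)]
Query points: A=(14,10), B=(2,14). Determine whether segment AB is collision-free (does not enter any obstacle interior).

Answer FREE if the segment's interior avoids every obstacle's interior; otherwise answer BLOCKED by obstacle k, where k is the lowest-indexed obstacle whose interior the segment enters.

Obstacle 1 [(15,1) (19,1) (24,4) (21,9) (15,11)]:
  edge (15,1)–(19,1): clear
  edge (19,1)–(24,4): clear
  edge (24,4)–(21,9): clear
  edge (21,9)–(15,11): clear
  edge (15,11)–(15,1): clear
  midpoint (8,12) outside
  → clear
Obstacle 2 [(0,15) (11,15) (9,19) (7,22) (0,22)]:
  edge (0,15)–(11,15): clear
  edge (11,15)–(9,19): clear
  edge (9,19)–(7,22): clear
  edge (7,22)–(0,22): clear
  edge (0,22)–(0,15): clear
  midpoint (8,12) outside
  → clear
Obstacle 3 [(0,1) (9,0) (11,10) (6,10) (0,3)]:
  edge (0,1)–(9,0): clear
  edge (9,0)–(11,10): clear
  edge (11,10)–(6,10): clear
  edge (6,10)–(0,3): clear
  edge (0,3)–(0,1): clear
  midpoint (8,12) outside
  → clear

FREE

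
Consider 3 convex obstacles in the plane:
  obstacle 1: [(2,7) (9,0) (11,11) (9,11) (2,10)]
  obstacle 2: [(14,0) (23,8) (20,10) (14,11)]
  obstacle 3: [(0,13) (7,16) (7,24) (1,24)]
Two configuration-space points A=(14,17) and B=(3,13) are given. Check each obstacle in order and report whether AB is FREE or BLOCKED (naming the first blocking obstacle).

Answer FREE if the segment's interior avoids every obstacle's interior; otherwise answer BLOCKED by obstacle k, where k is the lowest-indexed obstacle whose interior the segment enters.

Obstacle 1 [(2,7) (9,0) (11,11) (9,11) (2,10)]:
  edge (2,7)–(9,0): clear
  edge (9,0)–(11,11): clear
  edge (11,11)–(9,11): clear
  edge (9,11)–(2,10): clear
  edge (2,10)–(2,7): clear
  midpoint (17/2,15) outside
  → clear
Obstacle 2 [(14,0) (23,8) (20,10) (14,11)]:
  edge (14,0)–(23,8): clear
  edge (23,8)–(20,10): clear
  edge (20,10)–(14,11): clear
  edge (14,11)–(14,0): clear
  midpoint (17/2,15) outside
  → clear
Obstacle 3 [(0,13) (7,16) (7,24) (1,24)]:
  edge (0,13)–(7,16): clear
  edge (7,16)–(7,24): clear
  edge (7,24)–(1,24): clear
  edge (1,24)–(0,13): clear
  midpoint (17/2,15) outside
  → clear

FREE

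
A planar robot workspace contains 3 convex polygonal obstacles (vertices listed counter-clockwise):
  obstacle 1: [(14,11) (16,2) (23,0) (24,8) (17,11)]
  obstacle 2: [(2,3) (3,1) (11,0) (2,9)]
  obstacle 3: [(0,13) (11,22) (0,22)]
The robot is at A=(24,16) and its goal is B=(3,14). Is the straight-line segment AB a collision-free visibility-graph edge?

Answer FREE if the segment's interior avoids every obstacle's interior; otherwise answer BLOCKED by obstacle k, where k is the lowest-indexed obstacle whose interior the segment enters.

Obstacle 1 [(14,11) (16,2) (23,0) (24,8) (17,11)]:
  edge (14,11)–(16,2): clear
  edge (16,2)–(23,0): clear
  edge (23,0)–(24,8): clear
  edge (24,8)–(17,11): clear
  edge (17,11)–(14,11): clear
  midpoint (27/2,15) outside
  → clear
Obstacle 2 [(2,3) (3,1) (11,0) (2,9)]:
  edge (2,3)–(3,1): clear
  edge (3,1)–(11,0): clear
  edge (11,0)–(2,9): clear
  edge (2,9)–(2,3): clear
  midpoint (27/2,15) outside
  → clear
Obstacle 3 [(0,13) (11,22) (0,22)]:
  edge (0,13)–(11,22): clear
  edge (11,22)–(0,22): clear
  edge (0,22)–(0,13): clear
  midpoint (27/2,15) outside
  → clear

FREE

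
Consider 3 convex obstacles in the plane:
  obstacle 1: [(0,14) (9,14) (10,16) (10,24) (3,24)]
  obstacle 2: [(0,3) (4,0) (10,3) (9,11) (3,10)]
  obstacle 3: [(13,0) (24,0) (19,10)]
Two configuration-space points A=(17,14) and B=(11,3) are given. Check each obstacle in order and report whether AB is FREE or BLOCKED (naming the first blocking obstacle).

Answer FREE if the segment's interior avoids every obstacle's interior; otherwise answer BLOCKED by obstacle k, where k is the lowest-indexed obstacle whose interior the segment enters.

FREE

Obstacle 1 [(0,14) (9,14) (10,16) (10,24) (3,24)]:
  edge (0,14)–(9,14): clear
  edge (9,14)–(10,16): clear
  edge (10,16)–(10,24): clear
  edge (10,24)–(3,24): clear
  edge (3,24)–(0,14): clear
  midpoint (14,17/2) outside
  → clear
Obstacle 2 [(0,3) (4,0) (10,3) (9,11) (3,10)]:
  edge (0,3)–(4,0): clear
  edge (4,0)–(10,3): clear
  edge (10,3)–(9,11): clear
  edge (9,11)–(3,10): clear
  edge (3,10)–(0,3): clear
  midpoint (14,17/2) outside
  → clear
Obstacle 3 [(13,0) (24,0) (19,10)]:
  edge (13,0)–(24,0): clear
  edge (24,0)–(19,10): clear
  edge (19,10)–(13,0): clear
  midpoint (14,17/2) outside
  → clear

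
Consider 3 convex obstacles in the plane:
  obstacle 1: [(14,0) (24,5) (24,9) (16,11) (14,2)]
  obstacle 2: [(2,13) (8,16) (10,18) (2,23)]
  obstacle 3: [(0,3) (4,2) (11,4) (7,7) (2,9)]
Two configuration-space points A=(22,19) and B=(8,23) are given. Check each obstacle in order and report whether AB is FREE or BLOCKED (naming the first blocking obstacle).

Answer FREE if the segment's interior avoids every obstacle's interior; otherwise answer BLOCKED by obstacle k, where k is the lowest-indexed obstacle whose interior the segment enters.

FREE

Obstacle 1 [(14,0) (24,5) (24,9) (16,11) (14,2)]:
  edge (14,0)–(24,5): clear
  edge (24,5)–(24,9): clear
  edge (24,9)–(16,11): clear
  edge (16,11)–(14,2): clear
  edge (14,2)–(14,0): clear
  midpoint (15,21) outside
  → clear
Obstacle 2 [(2,13) (8,16) (10,18) (2,23)]:
  edge (2,13)–(8,16): clear
  edge (8,16)–(10,18): clear
  edge (10,18)–(2,23): clear
  edge (2,23)–(2,13): clear
  midpoint (15,21) outside
  → clear
Obstacle 3 [(0,3) (4,2) (11,4) (7,7) (2,9)]:
  edge (0,3)–(4,2): clear
  edge (4,2)–(11,4): clear
  edge (11,4)–(7,7): clear
  edge (7,7)–(2,9): clear
  edge (2,9)–(0,3): clear
  midpoint (15,21) outside
  → clear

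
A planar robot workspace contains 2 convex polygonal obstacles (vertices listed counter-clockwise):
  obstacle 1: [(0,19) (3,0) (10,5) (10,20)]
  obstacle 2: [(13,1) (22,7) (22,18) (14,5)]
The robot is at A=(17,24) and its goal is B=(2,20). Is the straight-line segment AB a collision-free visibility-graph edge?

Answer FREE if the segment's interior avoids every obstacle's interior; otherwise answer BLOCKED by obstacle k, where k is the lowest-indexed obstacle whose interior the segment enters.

Obstacle 1 [(0,19) (3,0) (10,5) (10,20)]:
  edge (0,19)–(3,0): clear
  edge (3,0)–(10,5): clear
  edge (10,5)–(10,20): clear
  edge (10,20)–(0,19): clear
  midpoint (19/2,22) outside
  → clear
Obstacle 2 [(13,1) (22,7) (22,18) (14,5)]:
  edge (13,1)–(22,7): clear
  edge (22,7)–(22,18): clear
  edge (22,18)–(14,5): clear
  edge (14,5)–(13,1): clear
  midpoint (19/2,22) outside
  → clear

FREE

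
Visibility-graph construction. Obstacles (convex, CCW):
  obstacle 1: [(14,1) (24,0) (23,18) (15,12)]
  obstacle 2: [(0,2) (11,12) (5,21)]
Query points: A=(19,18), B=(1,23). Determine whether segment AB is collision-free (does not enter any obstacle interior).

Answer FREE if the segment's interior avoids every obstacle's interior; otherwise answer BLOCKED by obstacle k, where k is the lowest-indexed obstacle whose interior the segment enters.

Obstacle 1 [(14,1) (24,0) (23,18) (15,12)]:
  edge (14,1)–(24,0): clear
  edge (24,0)–(23,18): clear
  edge (23,18)–(15,12): clear
  edge (15,12)–(14,1): clear
  midpoint (10,41/2) outside
  → clear
Obstacle 2 [(0,2) (11,12) (5,21)]:
  edge (0,2)–(11,12): clear
  edge (11,12)–(5,21): clear
  edge (5,21)–(0,2): clear
  midpoint (10,41/2) outside
  → clear

FREE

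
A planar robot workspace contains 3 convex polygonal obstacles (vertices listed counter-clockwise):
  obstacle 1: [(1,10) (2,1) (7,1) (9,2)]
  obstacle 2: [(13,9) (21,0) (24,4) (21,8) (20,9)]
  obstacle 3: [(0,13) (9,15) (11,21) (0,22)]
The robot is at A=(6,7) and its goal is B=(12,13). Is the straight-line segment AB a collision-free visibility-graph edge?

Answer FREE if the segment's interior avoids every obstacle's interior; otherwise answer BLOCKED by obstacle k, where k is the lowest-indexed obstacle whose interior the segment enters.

FREE

Obstacle 1 [(1,10) (2,1) (7,1) (9,2)]:
  edge (1,10)–(2,1): clear
  edge (2,1)–(7,1): clear
  edge (7,1)–(9,2): clear
  edge (9,2)–(1,10): clear
  midpoint (9,10) outside
  → clear
Obstacle 2 [(13,9) (21,0) (24,4) (21,8) (20,9)]:
  edge (13,9)–(21,0): clear
  edge (21,0)–(24,4): clear
  edge (24,4)–(21,8): clear
  edge (21,8)–(20,9): clear
  edge (20,9)–(13,9): clear
  midpoint (9,10) outside
  → clear
Obstacle 3 [(0,13) (9,15) (11,21) (0,22)]:
  edge (0,13)–(9,15): clear
  edge (9,15)–(11,21): clear
  edge (11,21)–(0,22): clear
  edge (0,22)–(0,13): clear
  midpoint (9,10) outside
  → clear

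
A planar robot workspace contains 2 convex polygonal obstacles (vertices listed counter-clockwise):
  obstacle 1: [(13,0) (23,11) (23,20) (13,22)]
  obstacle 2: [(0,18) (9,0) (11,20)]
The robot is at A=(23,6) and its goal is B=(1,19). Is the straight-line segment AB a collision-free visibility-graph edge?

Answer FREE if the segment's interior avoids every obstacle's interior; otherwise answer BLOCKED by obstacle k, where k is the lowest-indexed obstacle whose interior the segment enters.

BLOCKED by obstacle 1

Obstacle 1 [(13,0) (23,11) (23,20) (13,22)]:
  edge (13,0)–(23,11): crosses AB
  edge (23,11)–(23,20): clear
  edge (23,20)–(13,22): clear
  edge (13,22)–(13,0): crosses AB
  → BLOCKED
Obstacle 2 [(0,18) (9,0) (11,20)]:
  edge (0,18)–(9,0): clear
  edge (9,0)–(11,20): crosses AB
  edge (11,20)–(0,18): crosses AB
  → BLOCKED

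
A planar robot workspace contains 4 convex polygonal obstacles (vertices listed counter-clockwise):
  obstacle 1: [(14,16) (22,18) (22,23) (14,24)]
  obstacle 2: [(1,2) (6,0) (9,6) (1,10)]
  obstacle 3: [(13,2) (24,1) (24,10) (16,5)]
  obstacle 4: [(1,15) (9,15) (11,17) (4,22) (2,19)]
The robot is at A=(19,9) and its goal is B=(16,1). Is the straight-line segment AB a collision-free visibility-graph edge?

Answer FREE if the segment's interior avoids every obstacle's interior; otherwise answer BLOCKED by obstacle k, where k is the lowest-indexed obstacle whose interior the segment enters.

BLOCKED by obstacle 3

Obstacle 1 [(14,16) (22,18) (22,23) (14,24)]:
  edge (14,16)–(22,18): clear
  edge (22,18)–(22,23): clear
  edge (22,23)–(14,24): clear
  edge (14,24)–(14,16): clear
  midpoint (35/2,5) outside
  → clear
Obstacle 2 [(1,2) (6,0) (9,6) (1,10)]:
  edge (1,2)–(6,0): clear
  edge (6,0)–(9,6): clear
  edge (9,6)–(1,10): clear
  edge (1,10)–(1,2): clear
  midpoint (35/2,5) outside
  → clear
Obstacle 3 [(13,2) (24,1) (24,10) (16,5)]:
  edge (13,2)–(24,1): crosses AB
  edge (24,1)–(24,10): clear
  edge (24,10)–(16,5): crosses AB
  edge (16,5)–(13,2): clear
  → BLOCKED
Obstacle 4 [(1,15) (9,15) (11,17) (4,22) (2,19)]:
  edge (1,15)–(9,15): clear
  edge (9,15)–(11,17): clear
  edge (11,17)–(4,22): clear
  edge (4,22)–(2,19): clear
  edge (2,19)–(1,15): clear
  midpoint (35/2,5) outside
  → clear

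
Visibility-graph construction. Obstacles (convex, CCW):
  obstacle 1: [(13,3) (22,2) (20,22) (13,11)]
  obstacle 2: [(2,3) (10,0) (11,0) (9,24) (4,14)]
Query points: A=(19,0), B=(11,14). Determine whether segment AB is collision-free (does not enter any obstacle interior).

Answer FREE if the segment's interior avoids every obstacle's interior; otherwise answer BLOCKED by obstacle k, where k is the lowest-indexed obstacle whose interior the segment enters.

Obstacle 1 [(13,3) (22,2) (20,22) (13,11)]:
  edge (13,3)–(22,2): crosses AB
  edge (22,2)–(20,22): clear
  edge (20,22)–(13,11): clear
  edge (13,11)–(13,3): crosses AB
  → BLOCKED
Obstacle 2 [(2,3) (10,0) (11,0) (9,24) (4,14)]:
  edge (2,3)–(10,0): clear
  edge (10,0)–(11,0): clear
  edge (11,0)–(9,24): clear
  edge (9,24)–(4,14): clear
  edge (4,14)–(2,3): clear
  midpoint (15,7) outside
  → clear

BLOCKED by obstacle 1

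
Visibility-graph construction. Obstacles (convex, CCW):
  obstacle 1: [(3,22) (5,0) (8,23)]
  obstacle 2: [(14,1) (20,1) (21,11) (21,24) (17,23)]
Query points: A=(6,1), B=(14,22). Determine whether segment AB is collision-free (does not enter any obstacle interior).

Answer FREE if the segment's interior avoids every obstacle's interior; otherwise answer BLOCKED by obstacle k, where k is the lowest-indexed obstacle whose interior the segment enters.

Obstacle 1 [(3,22) (5,0) (8,23)]:
  edge (3,22)–(5,0): clear
  edge (5,0)–(8,23): clear
  edge (8,23)–(3,22): clear
  midpoint (10,23/2) outside
  → clear
Obstacle 2 [(14,1) (20,1) (21,11) (21,24) (17,23)]:
  edge (14,1)–(20,1): clear
  edge (20,1)–(21,11): clear
  edge (21,11)–(21,24): clear
  edge (21,24)–(17,23): clear
  edge (17,23)–(14,1): clear
  midpoint (10,23/2) outside
  → clear

FREE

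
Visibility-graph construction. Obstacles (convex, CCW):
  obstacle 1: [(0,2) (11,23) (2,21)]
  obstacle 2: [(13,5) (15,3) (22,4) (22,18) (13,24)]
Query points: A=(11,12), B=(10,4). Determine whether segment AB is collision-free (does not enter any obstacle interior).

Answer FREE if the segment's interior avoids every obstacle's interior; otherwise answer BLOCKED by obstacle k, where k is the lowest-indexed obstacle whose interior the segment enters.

Obstacle 1 [(0,2) (11,23) (2,21)]:
  edge (0,2)–(11,23): clear
  edge (11,23)–(2,21): clear
  edge (2,21)–(0,2): clear
  midpoint (21/2,8) outside
  → clear
Obstacle 2 [(13,5) (15,3) (22,4) (22,18) (13,24)]:
  edge (13,5)–(15,3): clear
  edge (15,3)–(22,4): clear
  edge (22,4)–(22,18): clear
  edge (22,18)–(13,24): clear
  edge (13,24)–(13,5): clear
  midpoint (21/2,8) outside
  → clear

FREE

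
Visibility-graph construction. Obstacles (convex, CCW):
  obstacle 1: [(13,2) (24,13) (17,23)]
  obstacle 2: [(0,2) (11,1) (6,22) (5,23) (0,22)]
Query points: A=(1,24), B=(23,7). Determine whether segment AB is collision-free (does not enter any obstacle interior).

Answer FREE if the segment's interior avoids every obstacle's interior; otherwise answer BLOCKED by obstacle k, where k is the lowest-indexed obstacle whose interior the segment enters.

BLOCKED by obstacle 1

Obstacle 1 [(13,2) (24,13) (17,23)]:
  edge (13,2)–(24,13): crosses AB
  edge (24,13)–(17,23): clear
  edge (17,23)–(13,2): crosses AB
  → BLOCKED
Obstacle 2 [(0,2) (11,1) (6,22) (5,23) (0,22)]:
  edge (0,2)–(11,1): clear
  edge (11,1)–(6,22): crosses AB
  edge (6,22)–(5,23): clear
  edge (5,23)–(0,22): crosses AB
  edge (0,22)–(0,2): clear
  → BLOCKED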